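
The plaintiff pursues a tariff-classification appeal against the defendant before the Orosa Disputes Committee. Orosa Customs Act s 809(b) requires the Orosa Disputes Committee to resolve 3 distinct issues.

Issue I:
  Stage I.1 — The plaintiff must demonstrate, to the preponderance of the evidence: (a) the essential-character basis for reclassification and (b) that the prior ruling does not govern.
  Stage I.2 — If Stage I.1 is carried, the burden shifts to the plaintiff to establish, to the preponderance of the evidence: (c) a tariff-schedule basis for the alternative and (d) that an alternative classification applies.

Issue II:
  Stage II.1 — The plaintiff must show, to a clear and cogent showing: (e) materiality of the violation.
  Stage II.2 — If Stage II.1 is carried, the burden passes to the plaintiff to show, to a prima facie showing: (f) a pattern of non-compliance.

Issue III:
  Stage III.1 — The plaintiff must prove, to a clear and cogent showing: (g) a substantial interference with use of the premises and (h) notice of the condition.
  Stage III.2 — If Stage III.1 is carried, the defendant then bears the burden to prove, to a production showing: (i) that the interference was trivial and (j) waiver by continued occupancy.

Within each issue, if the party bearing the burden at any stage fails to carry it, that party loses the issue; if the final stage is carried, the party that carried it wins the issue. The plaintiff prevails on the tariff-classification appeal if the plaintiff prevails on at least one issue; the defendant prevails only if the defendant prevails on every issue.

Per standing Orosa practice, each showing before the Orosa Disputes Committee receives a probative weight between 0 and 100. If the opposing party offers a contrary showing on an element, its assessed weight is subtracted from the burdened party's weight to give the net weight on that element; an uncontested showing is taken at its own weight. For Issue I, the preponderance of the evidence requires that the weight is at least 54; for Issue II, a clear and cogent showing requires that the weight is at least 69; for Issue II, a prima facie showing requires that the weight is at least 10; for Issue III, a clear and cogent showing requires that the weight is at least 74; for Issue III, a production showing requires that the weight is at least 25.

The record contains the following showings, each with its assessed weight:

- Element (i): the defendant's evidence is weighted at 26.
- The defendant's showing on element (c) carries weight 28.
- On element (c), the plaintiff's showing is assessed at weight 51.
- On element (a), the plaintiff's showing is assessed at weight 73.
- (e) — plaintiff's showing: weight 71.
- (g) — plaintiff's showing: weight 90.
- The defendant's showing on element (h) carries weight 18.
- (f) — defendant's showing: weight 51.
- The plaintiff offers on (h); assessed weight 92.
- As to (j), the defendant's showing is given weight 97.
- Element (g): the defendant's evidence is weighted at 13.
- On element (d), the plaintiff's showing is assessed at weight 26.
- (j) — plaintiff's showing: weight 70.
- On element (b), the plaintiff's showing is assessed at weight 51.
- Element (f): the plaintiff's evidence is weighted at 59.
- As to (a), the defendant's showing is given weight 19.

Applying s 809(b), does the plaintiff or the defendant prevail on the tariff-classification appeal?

— Issue I —
At Stage I.1 the plaintiff must meet the preponderance of the evidence (weight is at least 54): on (a) the weight is 73 less the opposing 19 gives net 54, ≥ 54, so (a) meets the standard; on (b) the weight is 51, which does not reach 54, so (b) does not meet the standard.
  The plaintiff does not carry Stage I.1.
The defendant prevails on this issue.
— Issue II —
Stage II.1 (plaintiff, a clear and cogent showing, weight is at least 69): (e) 71 ≥ 69 — meets.
  Stage II.1 carried; the burden remains with the plaintiff.
Stage II.2 (plaintiff, a prima facie showing, weight is at least 10): (f) net 59−51=8 < 10 — fails.
  Stage II.2 not carried; the plaintiff fails its burden.
So the defendant prevails on this issue.
— Issue III —
Stage III.1 — burden on plaintiff; standard: a clear and cogent showing (weight is at least 74).
    (g): 90 − 13 = 77 ≥ 74 [met]
    (h): 92 − 18 = 74 ≥ 74 [met]
  All elements met. The burden passes to the defendant.
Stage III.2 — burden on defendant; standard: a production showing (weight is at least 25).
    (i): 26 ≥ 25 [met]
    (j): 97 − 70 = 27 ≥ 25 [met]
  The defendant carries the last stage.
Every stage carried; the defendant prevails on this issue.
Per-issue: Issue I → defendant; Issue II → defendant; Issue III → defendant. The plaintiff must prevail on at least one issue; overall, the defendant prevails.

defendant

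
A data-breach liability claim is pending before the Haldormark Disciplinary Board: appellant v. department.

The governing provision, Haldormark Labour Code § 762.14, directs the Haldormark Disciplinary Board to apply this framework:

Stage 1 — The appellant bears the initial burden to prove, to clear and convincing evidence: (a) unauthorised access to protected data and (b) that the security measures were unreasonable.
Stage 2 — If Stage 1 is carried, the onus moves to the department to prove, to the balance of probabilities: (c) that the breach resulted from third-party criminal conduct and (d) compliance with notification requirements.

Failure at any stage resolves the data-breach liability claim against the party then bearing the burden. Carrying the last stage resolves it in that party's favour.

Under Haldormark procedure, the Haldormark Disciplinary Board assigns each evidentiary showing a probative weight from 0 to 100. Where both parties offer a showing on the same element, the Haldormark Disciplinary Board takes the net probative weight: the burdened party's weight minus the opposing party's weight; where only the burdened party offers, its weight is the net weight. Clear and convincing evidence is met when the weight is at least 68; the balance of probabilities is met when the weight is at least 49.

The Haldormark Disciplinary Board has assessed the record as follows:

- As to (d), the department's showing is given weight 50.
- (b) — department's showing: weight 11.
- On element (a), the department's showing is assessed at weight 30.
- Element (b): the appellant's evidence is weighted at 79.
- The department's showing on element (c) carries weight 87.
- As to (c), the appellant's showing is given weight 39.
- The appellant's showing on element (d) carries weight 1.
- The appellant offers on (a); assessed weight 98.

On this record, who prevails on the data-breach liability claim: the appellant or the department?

appellant

Stage 1 (appellant, clear and convincing evidence, weight is at least 68): (a) net 98−30=68 ≥ 68 — meets; (b) net 79−11=68 ≥ 68 — meets.
  All elements met. The burden passes to the department.
Stage 2 (department, the balance of probabilities, weight is at least 49): (c) net 87−39=48 < 49 — fails; (d) net 50−1=49 ≥ 49 — meets.
  Not every element is met, so the department fails to carry Stage 2.
The analysis ends at Stage 2; the appellant prevails.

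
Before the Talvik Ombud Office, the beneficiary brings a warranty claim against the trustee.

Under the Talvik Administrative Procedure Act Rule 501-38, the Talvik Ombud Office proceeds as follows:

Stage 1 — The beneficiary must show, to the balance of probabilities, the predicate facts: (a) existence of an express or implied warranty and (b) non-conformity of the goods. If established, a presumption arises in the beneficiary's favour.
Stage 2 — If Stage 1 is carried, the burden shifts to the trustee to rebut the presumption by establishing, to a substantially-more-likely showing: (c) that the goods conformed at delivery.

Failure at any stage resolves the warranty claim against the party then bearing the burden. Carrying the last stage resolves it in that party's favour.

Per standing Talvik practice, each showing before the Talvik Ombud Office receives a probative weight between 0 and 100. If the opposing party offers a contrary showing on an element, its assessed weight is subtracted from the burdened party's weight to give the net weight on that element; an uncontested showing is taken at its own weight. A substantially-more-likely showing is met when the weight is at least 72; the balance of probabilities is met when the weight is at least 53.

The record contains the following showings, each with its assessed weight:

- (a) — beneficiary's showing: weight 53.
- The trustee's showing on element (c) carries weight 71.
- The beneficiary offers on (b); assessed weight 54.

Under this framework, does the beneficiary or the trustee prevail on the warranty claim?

beneficiary

Stage 1 (beneficiary, the balance of probabilities, weight is at least 53): (a) 53 ≥ 53 — meets; (b) 54 ≥ 53 — meets.
  Stage 1 is satisfied; the onus moves to the trustee.
Stage 2 (trustee, a substantially-more-likely showing, weight is at least 72): (c) 71 < 72 — fails.
  Not every element is met, so the trustee fails to carry Stage 2.
The analysis ends at Stage 2; the beneficiary prevails.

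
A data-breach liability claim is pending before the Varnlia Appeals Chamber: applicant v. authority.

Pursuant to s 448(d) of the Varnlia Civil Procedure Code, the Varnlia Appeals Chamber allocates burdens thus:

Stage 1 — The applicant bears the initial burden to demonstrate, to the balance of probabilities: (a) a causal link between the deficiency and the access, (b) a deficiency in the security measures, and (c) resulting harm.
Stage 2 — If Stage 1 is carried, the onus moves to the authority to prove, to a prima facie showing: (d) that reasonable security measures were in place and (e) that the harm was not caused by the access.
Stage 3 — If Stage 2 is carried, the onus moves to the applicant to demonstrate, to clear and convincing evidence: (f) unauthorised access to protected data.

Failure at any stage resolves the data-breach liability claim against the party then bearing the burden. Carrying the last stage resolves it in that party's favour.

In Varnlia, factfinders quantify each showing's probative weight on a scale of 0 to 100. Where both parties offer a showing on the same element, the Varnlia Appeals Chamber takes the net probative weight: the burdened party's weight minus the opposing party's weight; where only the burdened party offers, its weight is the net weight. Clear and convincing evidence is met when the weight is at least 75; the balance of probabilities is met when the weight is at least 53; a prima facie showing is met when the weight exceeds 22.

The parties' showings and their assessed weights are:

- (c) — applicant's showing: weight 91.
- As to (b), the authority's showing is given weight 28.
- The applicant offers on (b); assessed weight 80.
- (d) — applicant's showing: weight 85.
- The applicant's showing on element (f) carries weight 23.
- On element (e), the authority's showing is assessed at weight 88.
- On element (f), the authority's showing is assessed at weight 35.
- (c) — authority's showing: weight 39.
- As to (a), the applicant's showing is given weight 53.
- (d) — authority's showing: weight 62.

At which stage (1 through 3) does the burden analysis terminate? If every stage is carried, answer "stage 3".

Stage 1 — burden on applicant; standard: the balance of probabilities (weight is at least 53).
    (a): 53 ≥ 53 [met]
    (b): 80 − 28 = 52 < 53 [not met]
    (c): 91 − 39 = 52 < 53 [not met]
  Not every element is met, so the applicant fails to carry Stage 1.
The analysis ends at Stage 1; the authority prevails.

stage 1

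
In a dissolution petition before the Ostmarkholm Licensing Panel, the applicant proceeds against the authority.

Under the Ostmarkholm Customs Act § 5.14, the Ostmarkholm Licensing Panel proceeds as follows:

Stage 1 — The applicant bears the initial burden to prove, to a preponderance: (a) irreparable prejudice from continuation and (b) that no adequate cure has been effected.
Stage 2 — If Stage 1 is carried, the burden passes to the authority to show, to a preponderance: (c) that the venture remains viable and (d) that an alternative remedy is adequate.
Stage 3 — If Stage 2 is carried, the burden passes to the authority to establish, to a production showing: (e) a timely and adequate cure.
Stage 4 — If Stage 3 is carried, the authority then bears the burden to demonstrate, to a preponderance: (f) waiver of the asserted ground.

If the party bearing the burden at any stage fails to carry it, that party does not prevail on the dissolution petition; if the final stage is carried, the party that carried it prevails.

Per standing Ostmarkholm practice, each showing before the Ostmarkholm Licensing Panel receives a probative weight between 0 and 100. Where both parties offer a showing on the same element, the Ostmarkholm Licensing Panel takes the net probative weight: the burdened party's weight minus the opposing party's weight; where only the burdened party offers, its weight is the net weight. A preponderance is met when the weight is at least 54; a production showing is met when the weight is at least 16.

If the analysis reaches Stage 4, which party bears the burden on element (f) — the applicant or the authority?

authority

Stage 4's rule assigns the burden to the authority (to a preponderance).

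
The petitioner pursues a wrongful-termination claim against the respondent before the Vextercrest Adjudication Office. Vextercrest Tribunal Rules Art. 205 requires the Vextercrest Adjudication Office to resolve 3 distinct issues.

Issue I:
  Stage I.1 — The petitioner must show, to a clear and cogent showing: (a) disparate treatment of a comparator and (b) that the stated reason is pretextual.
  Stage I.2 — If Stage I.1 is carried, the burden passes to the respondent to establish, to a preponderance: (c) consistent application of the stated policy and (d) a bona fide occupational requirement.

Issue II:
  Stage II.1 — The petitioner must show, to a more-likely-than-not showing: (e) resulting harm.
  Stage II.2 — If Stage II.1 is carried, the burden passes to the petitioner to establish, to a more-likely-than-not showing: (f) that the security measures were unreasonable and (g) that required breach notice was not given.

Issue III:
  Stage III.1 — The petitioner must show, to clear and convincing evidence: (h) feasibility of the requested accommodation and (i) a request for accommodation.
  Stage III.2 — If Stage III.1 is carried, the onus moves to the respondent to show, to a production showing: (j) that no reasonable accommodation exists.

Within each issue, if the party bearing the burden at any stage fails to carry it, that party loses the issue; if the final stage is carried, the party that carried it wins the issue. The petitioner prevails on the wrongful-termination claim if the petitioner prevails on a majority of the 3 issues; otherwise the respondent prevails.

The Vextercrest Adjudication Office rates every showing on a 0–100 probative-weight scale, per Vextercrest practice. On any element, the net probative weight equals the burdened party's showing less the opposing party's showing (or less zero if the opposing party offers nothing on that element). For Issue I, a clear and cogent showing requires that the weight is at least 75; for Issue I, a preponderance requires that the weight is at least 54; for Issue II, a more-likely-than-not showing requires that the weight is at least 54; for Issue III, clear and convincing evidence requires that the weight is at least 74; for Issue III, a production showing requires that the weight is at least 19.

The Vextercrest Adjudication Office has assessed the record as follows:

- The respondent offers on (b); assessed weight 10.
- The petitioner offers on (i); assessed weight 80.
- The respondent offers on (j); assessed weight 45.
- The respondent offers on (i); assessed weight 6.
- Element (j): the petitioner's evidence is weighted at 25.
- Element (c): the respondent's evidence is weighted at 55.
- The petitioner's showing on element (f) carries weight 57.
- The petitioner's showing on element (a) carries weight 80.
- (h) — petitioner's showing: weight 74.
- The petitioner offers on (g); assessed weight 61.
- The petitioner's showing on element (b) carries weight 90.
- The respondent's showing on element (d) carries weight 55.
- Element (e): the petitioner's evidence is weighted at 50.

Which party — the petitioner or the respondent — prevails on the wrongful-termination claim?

— Issue I —
Stage I.1 — burden on petitioner; standard: a clear and cogent showing (weight is at least 75).
    (a): 80 ≥ 75 [met]
    (b): 90 − 10 = 80 ≥ 75 [met]
  Stage I.1 is satisfied; the onus moves to the respondent.
Stage I.2 — burden on respondent; standard: a preponderance (weight is at least 54).
    (c): 55 ≥ 54 [met]
    (d): 55 ≥ 54 [met]
  Stage I.2 carried; the final stage is satisfied.
Every stage carried; the respondent prevails on this issue.
— Issue II —
Stage II.1 — burden on petitioner; standard: a more-likely-than-not showing (weight is at least 54).
    (e): 50 < 54 [not met]
  Not every element is met, so the petitioner fails to carry Stage II.1.
The analysis ends at Stage II.1; the respondent prevails on this issue.
— Issue III —
Stage III.1 — burden on petitioner; standard: clear and convincing evidence (weight is at least 74).
    (h): 74 ≥ 74 [met]
    (i): 80 − 6 = 74 ≥ 74 [met]
  Stage III.1 carried; the burden shifts to the respondent.
Stage III.2 — burden on respondent; standard: a production showing (weight is at least 19).
    (j): 45 − 25 = 20 ≥ 19 [met]
  All elements met at the final stage.
Every stage carried; the respondent prevails on this issue.
Per-issue: Issue I → respondent; Issue II → respondent; Issue III → respondent. The petitioner must prevail on a majority of issues; overall, the respondent prevails.

respondent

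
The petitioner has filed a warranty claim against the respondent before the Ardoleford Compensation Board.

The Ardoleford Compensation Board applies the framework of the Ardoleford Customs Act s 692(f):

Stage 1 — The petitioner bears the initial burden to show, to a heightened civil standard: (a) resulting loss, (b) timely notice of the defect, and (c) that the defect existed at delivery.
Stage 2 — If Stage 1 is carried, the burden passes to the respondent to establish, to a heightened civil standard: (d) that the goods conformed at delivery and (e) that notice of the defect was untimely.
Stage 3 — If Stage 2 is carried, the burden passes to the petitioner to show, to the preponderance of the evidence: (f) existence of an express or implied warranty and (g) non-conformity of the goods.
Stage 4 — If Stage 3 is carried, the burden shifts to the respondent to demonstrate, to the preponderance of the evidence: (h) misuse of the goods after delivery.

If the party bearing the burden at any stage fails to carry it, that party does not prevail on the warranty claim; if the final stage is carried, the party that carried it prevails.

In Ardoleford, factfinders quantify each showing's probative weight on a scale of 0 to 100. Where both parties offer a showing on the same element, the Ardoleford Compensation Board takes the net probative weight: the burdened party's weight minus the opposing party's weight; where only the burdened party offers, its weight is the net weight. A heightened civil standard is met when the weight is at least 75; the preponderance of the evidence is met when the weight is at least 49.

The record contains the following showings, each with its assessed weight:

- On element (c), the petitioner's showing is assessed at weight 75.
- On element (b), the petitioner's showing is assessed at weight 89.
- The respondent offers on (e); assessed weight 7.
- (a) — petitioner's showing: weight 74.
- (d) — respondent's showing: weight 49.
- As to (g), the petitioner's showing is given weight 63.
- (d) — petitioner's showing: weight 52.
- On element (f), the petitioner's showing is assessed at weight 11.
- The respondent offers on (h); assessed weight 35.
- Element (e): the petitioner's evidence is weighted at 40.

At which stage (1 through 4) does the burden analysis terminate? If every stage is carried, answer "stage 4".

Stage 1 — burden on petitioner; standard: a heightened civil standard (weight is at least 75).
    (a): 74 < 75 [not met]
    (b): 89 ≥ 75 [met]
    (c): 75 ≥ 75 [met]
  Stage 1 not carried; the petitioner fails its burden.
The respondent prevails.

stage 1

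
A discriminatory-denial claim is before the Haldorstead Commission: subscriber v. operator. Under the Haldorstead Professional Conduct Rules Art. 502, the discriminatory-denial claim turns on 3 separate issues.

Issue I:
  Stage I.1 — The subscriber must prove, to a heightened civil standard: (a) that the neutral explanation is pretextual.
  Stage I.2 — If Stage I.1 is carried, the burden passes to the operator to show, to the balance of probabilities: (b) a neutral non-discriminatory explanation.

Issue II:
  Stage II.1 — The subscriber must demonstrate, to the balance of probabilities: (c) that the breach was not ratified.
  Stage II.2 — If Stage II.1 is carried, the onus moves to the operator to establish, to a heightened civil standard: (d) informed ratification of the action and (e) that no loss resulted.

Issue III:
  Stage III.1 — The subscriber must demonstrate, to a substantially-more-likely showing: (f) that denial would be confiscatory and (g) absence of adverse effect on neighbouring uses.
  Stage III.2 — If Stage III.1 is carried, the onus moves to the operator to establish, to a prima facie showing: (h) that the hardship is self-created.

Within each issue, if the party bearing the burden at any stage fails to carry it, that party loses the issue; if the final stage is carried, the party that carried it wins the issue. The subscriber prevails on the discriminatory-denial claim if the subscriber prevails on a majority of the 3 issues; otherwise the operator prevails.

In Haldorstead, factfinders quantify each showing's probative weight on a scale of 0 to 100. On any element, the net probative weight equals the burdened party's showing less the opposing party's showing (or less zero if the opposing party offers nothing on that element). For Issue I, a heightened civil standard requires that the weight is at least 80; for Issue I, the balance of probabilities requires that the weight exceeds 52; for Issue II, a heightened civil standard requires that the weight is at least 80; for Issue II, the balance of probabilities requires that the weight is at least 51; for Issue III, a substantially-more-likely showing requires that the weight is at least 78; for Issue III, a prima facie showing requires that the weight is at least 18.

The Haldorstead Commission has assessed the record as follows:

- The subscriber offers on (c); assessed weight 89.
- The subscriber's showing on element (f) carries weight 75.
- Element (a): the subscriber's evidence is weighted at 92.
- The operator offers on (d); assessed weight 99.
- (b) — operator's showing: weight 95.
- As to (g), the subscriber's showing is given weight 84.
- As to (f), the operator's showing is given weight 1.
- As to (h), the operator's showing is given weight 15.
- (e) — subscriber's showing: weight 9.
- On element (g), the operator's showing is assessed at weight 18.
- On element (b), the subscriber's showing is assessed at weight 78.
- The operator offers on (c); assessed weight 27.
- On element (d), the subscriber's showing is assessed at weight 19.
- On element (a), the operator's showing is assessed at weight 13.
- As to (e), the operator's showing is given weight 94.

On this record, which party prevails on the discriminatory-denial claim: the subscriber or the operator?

— Issue I —
At Stage I.1 the subscriber must meet a heightened civil standard (weight is at least 80): on (a) the weight is 92 less the opposing 13 gives net 79, < 80, so (a) does not meet the standard.
  The subscriber does not carry Stage I.1.
The analysis ends at Stage I.1; the operator prevails on this issue.
— Issue II —
At Stage II.1 the subscriber must meet the balance of probabilities (weight is at least 51): on (c) the weight is 89 less the opposing 27 gives net 62, which does reach 51, so (c) meets the standard.
  Stage II.1 is satisfied; the onus moves to the operator.
At Stage II.2 the operator must meet a heightened civil standard (weight is at least 80): on (d) the weight is 99 less the opposing 19 gives net 80, ≥ 80, so (d) meets the standard; on (e) the weight is 94 less the opposing 9 gives net 85, ≥ 80, so (e) meets the standard.
  Stage II.2 carried; the final stage is satisfied.
All stages carried — the operator prevails on this issue.
— Issue III —
At Stage III.1 the subscriber must meet a substantially-more-likely showing (weight is at least 78): on (f) the weight is 75 less the opposing 1 gives net 74, which does not reach 78, so (f) does not meet the standard; on (g) the weight is 84 less the opposing 18 gives net 66, which does not reach 78, so (g) does not meet the standard.
  The subscriber does not carry Stage III.1.
So the operator prevails on this issue.
Per-issue: Issue I → operator; Issue II → operator; Issue III → operator. The subscriber must prevail on a majority of issues; overall, the operator prevails.

operator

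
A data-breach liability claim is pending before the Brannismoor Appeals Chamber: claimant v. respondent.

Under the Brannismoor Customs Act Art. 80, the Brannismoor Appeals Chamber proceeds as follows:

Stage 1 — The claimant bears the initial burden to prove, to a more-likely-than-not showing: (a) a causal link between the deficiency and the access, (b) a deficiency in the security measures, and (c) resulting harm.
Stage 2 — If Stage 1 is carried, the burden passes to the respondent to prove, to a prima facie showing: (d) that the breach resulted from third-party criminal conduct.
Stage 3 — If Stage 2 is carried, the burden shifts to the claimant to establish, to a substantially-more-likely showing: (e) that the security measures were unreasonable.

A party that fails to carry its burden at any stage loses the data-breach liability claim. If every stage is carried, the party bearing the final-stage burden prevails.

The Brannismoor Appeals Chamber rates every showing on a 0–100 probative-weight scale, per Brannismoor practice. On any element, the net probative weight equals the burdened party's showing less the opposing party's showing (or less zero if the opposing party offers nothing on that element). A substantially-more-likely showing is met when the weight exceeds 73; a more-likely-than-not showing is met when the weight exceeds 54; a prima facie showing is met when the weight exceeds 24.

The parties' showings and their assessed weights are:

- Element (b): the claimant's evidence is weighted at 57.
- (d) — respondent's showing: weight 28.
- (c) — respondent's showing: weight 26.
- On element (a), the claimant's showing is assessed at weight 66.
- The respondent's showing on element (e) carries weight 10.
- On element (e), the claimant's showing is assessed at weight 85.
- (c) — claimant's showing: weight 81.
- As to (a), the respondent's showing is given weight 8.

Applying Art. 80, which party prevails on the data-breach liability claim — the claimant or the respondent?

At Stage 1 the claimant must meet a more-likely-than-not showing (weight exceeds 54): on (a) the weight is 66 less the opposing 8 gives net 58, which does exceed 54, so (a) meets the standard; on (b) the weight is 57, > 54, so (b) meets the standard; on (c) the weight is 81 less the opposing 26 gives net 55, which does exceed 54, so (c) meets the standard.
  Stage 1 is satisfied; the onus moves to the respondent.
At Stage 2 the respondent must meet a prima facie showing (weight exceeds 24): on (d) the weight is 28, which does exceed 24, so (d) meets the standard.
  Stage 2 is satisfied; the onus moves to the claimant.
At Stage 3 the claimant must meet a substantially-more-likely showing (weight exceeds 73): on (e) the weight is 85 less the opposing 10 gives net 75, > 73, so (e) meets the standard.
  Stage 3 carried; the final stage is satisfied.
All stages carried — the claimant prevails.

claimant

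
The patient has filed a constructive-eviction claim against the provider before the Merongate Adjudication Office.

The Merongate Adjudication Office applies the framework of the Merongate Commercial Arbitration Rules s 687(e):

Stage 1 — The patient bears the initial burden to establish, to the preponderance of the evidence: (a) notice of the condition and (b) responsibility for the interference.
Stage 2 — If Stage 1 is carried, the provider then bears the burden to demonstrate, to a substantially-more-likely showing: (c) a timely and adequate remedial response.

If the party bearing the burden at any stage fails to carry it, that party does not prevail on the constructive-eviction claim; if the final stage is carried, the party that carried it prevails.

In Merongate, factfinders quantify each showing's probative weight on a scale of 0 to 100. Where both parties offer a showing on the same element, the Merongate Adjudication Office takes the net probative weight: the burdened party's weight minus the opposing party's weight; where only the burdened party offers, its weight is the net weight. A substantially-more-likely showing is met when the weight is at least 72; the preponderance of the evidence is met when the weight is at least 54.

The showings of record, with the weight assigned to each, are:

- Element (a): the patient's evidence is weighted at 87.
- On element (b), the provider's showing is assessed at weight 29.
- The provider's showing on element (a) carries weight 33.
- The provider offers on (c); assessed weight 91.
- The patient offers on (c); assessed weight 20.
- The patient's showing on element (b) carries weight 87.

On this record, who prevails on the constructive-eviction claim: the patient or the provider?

patient

Stage 1 (patient, the preponderance of the evidence, weight is at least 54): (a) net 87−33=54 ≥ 54 — meets; (b) net 87−29=58 ≥ 54 — meets.
  The patient carries Stage 1; the provider now bears the burden.
Stage 2 (provider, a substantially-more-likely showing, weight is at least 72): (c) net 91−20=71 < 72 — fails.
  Stage 2 not carried; the provider fails its burden.
The patient prevails.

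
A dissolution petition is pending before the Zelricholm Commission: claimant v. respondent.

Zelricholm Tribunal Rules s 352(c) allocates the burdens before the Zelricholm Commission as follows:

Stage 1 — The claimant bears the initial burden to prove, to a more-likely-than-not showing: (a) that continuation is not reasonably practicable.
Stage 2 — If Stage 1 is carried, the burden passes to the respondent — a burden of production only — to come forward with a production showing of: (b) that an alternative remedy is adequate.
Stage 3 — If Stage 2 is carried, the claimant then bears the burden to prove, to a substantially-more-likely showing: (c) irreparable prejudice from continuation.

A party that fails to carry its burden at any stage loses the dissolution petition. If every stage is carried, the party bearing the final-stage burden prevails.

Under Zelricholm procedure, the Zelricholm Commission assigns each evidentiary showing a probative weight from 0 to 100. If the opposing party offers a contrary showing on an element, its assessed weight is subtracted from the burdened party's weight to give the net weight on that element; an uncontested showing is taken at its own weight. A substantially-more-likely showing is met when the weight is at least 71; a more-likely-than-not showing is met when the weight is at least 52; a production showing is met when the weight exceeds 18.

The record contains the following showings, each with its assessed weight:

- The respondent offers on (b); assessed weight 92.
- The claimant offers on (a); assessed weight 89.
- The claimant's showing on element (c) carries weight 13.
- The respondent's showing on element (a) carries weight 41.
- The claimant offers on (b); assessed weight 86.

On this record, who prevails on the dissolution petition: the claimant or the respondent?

At Stage 1 the claimant must meet a more-likely-than-not showing (weight is at least 52): on (a) the weight is 89 less the opposing 41 gives net 48, which does not reach 52, so (a) does not meet the standard.
  The claimant does not carry Stage 1.
The analysis ends at Stage 1; the respondent prevails.

respondent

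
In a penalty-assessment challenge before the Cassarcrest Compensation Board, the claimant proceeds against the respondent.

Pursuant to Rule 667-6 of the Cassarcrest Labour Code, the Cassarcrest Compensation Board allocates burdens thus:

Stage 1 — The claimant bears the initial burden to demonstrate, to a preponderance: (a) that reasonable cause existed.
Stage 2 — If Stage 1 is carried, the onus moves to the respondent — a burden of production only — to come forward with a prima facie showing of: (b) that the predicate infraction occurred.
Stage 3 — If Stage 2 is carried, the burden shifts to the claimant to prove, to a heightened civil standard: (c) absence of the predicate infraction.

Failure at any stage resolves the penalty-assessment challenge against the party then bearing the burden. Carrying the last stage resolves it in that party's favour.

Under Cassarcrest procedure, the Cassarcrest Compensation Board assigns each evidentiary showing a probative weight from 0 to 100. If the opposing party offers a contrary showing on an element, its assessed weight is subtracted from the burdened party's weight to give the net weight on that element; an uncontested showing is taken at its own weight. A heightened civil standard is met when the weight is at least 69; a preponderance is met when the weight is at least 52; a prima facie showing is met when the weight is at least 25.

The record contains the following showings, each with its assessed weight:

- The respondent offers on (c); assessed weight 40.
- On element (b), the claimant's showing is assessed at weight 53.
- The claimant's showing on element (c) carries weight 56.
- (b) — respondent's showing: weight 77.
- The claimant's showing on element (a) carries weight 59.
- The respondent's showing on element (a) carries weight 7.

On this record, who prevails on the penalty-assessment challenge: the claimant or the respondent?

claimant

At Stage 1 the claimant must meet a preponderance (weight is at least 52): on (a) the weight is 59 less the opposing 7 gives net 52, ≥ 52, so (a) meets the standard.
  Stage 1 carried; the burden shifts to the respondent.
At Stage 2 the respondent must meet a prima facie showing (weight is at least 25): on (b) the weight is 77 less the opposing 53 gives net 24, which does not reach 25, so (b) does not meet the standard.
  The respondent does not carry Stage 2.
So the claimant prevails.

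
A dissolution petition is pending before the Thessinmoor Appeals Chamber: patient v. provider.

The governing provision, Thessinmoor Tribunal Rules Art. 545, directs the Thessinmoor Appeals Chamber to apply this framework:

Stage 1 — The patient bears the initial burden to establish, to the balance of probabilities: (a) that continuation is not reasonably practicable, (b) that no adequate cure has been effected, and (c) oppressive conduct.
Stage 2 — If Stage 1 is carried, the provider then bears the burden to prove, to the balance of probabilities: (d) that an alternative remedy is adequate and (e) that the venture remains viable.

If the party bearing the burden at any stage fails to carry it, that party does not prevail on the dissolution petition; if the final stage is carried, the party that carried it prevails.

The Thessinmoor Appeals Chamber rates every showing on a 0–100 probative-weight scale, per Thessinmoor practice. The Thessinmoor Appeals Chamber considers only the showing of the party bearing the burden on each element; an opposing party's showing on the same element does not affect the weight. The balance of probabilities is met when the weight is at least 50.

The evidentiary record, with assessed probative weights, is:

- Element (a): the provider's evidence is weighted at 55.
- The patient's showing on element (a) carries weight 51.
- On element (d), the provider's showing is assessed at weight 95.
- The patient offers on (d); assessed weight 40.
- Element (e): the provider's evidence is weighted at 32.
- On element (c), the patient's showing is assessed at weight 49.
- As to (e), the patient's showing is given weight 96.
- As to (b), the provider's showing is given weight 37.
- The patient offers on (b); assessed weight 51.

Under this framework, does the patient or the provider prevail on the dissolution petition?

provider

Stage 1 (patient, the balance of probabilities, weight is at least 50): (a) 51 (provider's 55 disregarded) ≥ 50 — meets; (b) 51 (provider's 37 disregarded) ≥ 50 — meets; (c) 49 < 50 — fails.
  Stage 1 not carried; the patient fails its burden.
The analysis ends at Stage 1; the provider prevails.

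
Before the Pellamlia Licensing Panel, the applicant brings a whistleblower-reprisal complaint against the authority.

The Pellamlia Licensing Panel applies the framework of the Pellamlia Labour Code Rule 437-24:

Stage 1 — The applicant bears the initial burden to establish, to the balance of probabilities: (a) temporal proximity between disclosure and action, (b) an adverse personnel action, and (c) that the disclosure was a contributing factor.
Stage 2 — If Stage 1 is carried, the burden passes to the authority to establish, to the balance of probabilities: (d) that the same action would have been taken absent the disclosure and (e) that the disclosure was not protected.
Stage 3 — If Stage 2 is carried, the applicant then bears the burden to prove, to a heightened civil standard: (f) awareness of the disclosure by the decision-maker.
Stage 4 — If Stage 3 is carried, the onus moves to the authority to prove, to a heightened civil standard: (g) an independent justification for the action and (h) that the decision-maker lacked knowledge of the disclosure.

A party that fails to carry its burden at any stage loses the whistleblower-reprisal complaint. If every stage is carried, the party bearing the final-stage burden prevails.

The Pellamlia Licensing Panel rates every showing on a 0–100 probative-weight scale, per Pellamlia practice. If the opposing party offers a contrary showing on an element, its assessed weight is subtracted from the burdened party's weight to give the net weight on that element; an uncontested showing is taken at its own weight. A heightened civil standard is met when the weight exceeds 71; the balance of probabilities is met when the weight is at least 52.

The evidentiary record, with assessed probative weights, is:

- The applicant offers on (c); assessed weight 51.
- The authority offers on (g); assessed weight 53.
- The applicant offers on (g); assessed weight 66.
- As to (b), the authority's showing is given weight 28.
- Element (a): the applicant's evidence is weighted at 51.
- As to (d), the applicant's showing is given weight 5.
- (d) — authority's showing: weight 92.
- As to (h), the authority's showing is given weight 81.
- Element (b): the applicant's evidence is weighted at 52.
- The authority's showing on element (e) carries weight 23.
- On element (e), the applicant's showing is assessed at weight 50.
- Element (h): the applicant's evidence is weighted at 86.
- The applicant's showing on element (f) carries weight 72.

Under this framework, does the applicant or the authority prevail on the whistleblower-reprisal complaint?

At Stage 1 the applicant must meet the balance of probabilities (weight is at least 52): on (a) the weight is 51, < 52, so (a) does not meet the standard; on (b) the weight is 52 less the opposing 28 gives net 24, < 52, so (b) does not meet the standard; on (c) the weight is 51, < 52, so (c) does not meet the standard.
  Not every element is met, so the applicant fails to carry Stage 1.
So the authority prevails.

authority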